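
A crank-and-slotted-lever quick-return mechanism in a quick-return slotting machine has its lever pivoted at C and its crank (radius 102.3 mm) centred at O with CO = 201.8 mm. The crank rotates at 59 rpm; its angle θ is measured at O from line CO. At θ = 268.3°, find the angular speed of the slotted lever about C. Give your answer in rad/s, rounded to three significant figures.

1.22

ω = 6.178 rad/s (from 59 rpm).
Crank pin A relative to C: A = (d + r cosθ, r sinθ); lever angle φ = atan2(r sinθ, d + r cosθ).
Differentiating tanφ: φ̇ = rω(d cosθ + r)/(d² + r² + 2dr cosθ).
d² + r² + 2dr cosθ = |CA|² = 0.0499637 m²;  d cosθ + r = +0.096313 m.
|ω_lever| = |0.1023·6.178·+0.096313| / 0.0499637 = 1.2184 rad/s.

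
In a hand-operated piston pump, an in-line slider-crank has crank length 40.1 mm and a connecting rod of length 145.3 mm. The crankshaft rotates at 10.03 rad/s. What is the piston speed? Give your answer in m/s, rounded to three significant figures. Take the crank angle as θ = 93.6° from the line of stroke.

ω = 10.03 rad/s
For an in-line slider-crank, x = r cosθ + √(L² − r² sin²θ), so v = −rω sinθ·[1 + r cosθ/√(L² − r² sin²θ)].
With r = 0.0401 m, L = 0.1453 m, θ = 93.6°: √(L² − r² sin²θ) = 0.13968 m.
v = −0.0401·10.03·0.99803·[1 + 0.0401·-0.06279/0.13968] = -0.39417 m/s.
|v| = 0.39417 m/s.

0.394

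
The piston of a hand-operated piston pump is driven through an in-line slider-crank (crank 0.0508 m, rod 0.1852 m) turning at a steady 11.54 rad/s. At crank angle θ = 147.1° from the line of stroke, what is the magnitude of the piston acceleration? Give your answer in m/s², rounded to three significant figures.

ω = 11.54 rad/s
x(θ) = r cosθ + √(L² − r² sin²θ); with ω constant, a = ω²·d²x/dθ².
d²x/dθ² = −r cosθ − r²(cos2θ)/√u − r⁴ sin²2θ/(4u^{3/2}),  u = L² − r² sin²θ = 0.0335377 m².
Substituting r = 0.0508 m, L = 0.1852 m, θ = 147.1°: d²x/dθ² = +0.036651 m.
a = ω²·d²x/dθ² = (11.54)²·(+0.036651) = +4.8808 m/s²;  |a| = 4.8808 m/s².

4.88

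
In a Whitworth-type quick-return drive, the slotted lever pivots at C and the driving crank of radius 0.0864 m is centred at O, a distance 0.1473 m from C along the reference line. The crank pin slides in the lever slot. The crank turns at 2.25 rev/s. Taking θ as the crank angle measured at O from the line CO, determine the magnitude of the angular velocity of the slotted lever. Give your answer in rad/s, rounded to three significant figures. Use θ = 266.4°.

3.42

ω = 14.14 rad/s (from 2.25 rev/s).
Crank pin A relative to C: A = (d + r cosθ, r sinθ); lever angle φ = atan2(r sinθ, d + r cosθ).
Differentiating tanφ: φ̇ = rω(d cosθ + r)/(d² + r² + 2dr cosθ).
d² + r² + 2dr cosθ = |CA|² = 0.027564 m²;  d cosθ + r = +0.077151 m.
|ω_lever| = |0.0864·14.14·+0.077151| / 0.027564 = 3.4188 rad/s.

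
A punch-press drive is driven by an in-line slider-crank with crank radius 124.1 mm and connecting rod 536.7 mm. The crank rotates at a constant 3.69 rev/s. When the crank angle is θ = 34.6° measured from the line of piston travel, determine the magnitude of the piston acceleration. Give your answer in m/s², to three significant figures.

60.6

ω = 2π·3.69 = 23.18 rad/s
x(θ) = r cosθ + √(L² − r² sin²θ); with ω constant, a = ω²·d²x/dθ².
d²x/dθ² = −r cosθ − r²(cos2θ)/√u − r⁴ sin²2θ/(4u^{3/2}),  u = L² − r² sin²θ = 0.283081 m².
Substituting r = 0.1241 m, L = 0.5367 m, θ = 34.6°: d²x/dθ² = -0.11277 m.
a = ω²·d²x/dθ² = (23.18)²·(-0.11277) = -60.621 m/s²;  |a| = 60.621 m/s².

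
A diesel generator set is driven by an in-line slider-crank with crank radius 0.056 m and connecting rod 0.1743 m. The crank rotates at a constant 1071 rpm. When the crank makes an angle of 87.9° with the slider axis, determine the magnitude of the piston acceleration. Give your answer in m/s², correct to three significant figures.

212

ω = 2π·1071/60 = 112.2 rad/s
x(θ) = r cosθ + √(L² − r² sin²θ); with ω constant, a = ω²·d²x/dθ².
d²x/dθ² = −r cosθ − r²(cos2θ)/√u − r⁴ sin²2θ/(4u^{3/2}),  u = L² − r² sin²θ = 0.0272487 m².
Substituting r = 0.056 m, L = 0.1743 m, θ = 87.9°: d²x/dθ² = +0.016892 m.
a = ω²·d²x/dθ² = (112.2)²·(+0.016892) = +212.48 m/s²;  |a| = 212.48 m/s².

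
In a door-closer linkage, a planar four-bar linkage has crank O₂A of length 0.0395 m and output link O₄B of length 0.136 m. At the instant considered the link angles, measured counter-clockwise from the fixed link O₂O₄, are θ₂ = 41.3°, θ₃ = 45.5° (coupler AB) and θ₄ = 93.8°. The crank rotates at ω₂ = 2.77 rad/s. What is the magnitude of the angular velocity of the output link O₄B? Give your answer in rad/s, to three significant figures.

0.0789

ω₂ = 2.77 rad/s
Differentiating the loop-closure r₂e^{iθ₂}+r₃e^{iθ₃}=r₁+r₄e^{iθ₄} gives r₂ω₂e^{iθ₂}+r₃ω₃e^{iθ₃}=r₄ω₄e^{iθ₄}.
Eliminating the other unknown: ω₄ = r₂ω₂ sin(θ₂−θ₃) / [r₄ sin(θ₄−θ₃)].
Numerator sine = -0.07324; denominator sine = +0.74664.
Result = 0.0395·2.77·(-0.07324) / (0.136·(+0.74664)) = -0.078916 rad/s; magnitude 0.078916 rad/s.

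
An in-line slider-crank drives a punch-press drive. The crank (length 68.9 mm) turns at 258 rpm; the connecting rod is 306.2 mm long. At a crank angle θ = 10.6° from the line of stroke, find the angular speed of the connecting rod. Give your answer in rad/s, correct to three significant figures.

ω = 27.02 rad/s (converted from 258 rpm).
The rod makes angle φ with the slider axis where L sinφ = r sinθ; differentiating, L cosφ·φ̇ = r ω cosθ.
L cosφ = √(L² − r² sin²θ) = 0.30594 m.
|ω_rod| = r ω |cosθ| / √(L² − r² sin²θ) = 0.0689·27.02·0.98294/0.30594 = 5.9808 rad/s.

5.98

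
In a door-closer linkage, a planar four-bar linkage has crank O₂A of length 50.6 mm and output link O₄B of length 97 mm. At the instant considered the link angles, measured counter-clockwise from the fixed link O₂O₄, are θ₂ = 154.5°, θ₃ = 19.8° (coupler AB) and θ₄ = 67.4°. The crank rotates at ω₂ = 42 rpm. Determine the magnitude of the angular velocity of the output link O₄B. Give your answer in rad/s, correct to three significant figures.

2.21

ω₂ = 4.398 rad/s (from 42 rpm).
Differentiating the loop-closure r₂e^{iθ₂}+r₃e^{iθ₃}=r₁+r₄e^{iθ₄} gives r₂ω₂e^{iθ₂}+r₃ω₃e^{iθ₃}=r₄ω₄e^{iθ₄}.
Eliminating the other unknown: ω₄ = r₂ω₂ sin(θ₂−θ₃) / [r₄ sin(θ₄−θ₃)].
Numerator sine = +0.71080; denominator sine = +0.73846.
Result = 0.0506·4.398·(+0.71080) / (0.097·(+0.73846)) = +2.2084 rad/s; magnitude 2.2084 rad/s.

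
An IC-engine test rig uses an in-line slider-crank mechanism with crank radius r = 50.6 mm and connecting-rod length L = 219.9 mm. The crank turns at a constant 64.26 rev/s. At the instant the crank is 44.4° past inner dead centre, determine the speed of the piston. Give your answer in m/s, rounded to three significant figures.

16.7

ω = 2π·64.3 = 403.8 rad/s
For an in-line slider-crank, x = r cosθ + √(L² − r² sin²θ), so v = −rω sinθ·[1 + r cosθ/√(L² − r² sin²θ)].
With r = 0.0506 m, L = 0.2199 m, θ = 44.4°: √(L² − r² sin²θ) = 0.21703 m.
v = −0.0506·403.8·0.69966·[1 + 0.0506·0.71447/0.21703] = -16.675 m/s.
|v| = 16.675 m/s.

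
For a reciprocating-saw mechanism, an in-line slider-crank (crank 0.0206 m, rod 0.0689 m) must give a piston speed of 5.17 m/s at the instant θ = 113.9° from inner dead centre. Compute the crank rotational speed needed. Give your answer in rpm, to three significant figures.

For an in-line slider-crank, |v_piston| = rω|sinθ|·[1 + r cosθ/√(L² − r² sin²θ)].
With r = 0.0206 m, L = 0.0689 m, θ = 113.9°: the bracketed kinematic factor |dx/dθ| = 0.016462 m.
ω = v/|dx/dθ| = 5.17/0.016462 = 314.06 rad/s.
N = 60ω/(2π) = 2999 rpm.

3000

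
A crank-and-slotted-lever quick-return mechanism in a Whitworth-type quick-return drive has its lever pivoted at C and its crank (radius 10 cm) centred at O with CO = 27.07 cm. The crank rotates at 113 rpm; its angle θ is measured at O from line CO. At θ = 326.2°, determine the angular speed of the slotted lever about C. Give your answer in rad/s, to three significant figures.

ω = 11.83 rad/s (from 113 rpm).
Crank pin A relative to C: A = (d + r cosθ, r sinθ); lever angle φ = atan2(r sinθ, d + r cosθ).
Differentiating tanφ: φ̇ = rω(d cosθ + r)/(d² + r² + 2dr cosθ).
d² + r² + 2dr cosθ = |CA|² = 0.128268 m²;  d cosθ + r = +0.32495 m.
|ω_lever| = |0.1·11.83·+0.32495| / 0.128268 = 2.9978 rad/s.

3.00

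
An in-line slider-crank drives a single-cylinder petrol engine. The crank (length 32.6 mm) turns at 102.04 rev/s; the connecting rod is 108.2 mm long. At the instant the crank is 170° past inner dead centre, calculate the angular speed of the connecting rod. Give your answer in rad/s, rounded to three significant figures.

190

ω = 641.1 rad/s (converted from 102.04 rev/s).
The rod makes angle φ with the slider axis where L sinφ = r sinθ; differentiating, L cosφ·φ̇ = r ω cosθ.
L cosφ = √(L² − r² sin²θ) = 0.10805 m.
|ω_rod| = r ω |cosθ| / √(L² − r² sin²θ) = 0.0326·641.1·0.98481/0.10805 = 190.5 rad/s.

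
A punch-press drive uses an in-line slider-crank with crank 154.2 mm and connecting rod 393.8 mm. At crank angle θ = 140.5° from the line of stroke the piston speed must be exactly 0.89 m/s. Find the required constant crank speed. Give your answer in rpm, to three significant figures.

For an in-line slider-crank, |v_piston| = rω|sinθ|·[1 + r cosθ/√(L² − r² sin²θ)].
With r = 0.1542 m, L = 0.3938 m, θ = 140.5°: the bracketed kinematic factor |dx/dθ| = 0.067484 m.
ω = v/|dx/dθ| = 0.89/0.067484 = 13.188 rad/s.
N = 60ω/(2π) = 125.94 rpm.

126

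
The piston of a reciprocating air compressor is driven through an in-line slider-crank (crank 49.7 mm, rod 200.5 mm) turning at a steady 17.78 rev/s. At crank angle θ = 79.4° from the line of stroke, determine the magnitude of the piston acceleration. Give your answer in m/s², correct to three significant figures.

33.4

ω = 2π·17.8 = 111.7 rad/s
x(θ) = r cosθ + √(L² − r² sin²θ); with ω constant, a = ω²·d²x/dθ².
d²x/dθ² = −r cosθ − r²(cos2θ)/√u − r⁴ sin²2θ/(4u^{3/2}),  u = L² − r² sin²θ = 0.0378137 m².
Substituting r = 0.0497 m, L = 0.2005 m, θ = 79.4°: d²x/dθ² = +0.0026733 m.
a = ω²·d²x/dθ² = (111.7)²·(+0.0026733) = +33.363 m/s²;  |a| = 33.363 m/s².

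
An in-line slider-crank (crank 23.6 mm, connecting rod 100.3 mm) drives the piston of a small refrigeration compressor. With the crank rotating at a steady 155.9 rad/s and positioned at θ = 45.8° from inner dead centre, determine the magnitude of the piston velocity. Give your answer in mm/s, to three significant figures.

ω = 155.9 rad/s
For an in-line slider-crank, x = r cosθ + √(L² − r² sin²θ), so v = −rω sinθ·[1 + r cosθ/√(L² − r² sin²θ)].
With r = 0.0236 m, L = 0.1003 m, θ = 45.8°: √(L² − r² sin²θ) = 0.098863 m.
v = −0.0236·155.9·0.71691·[1 + 0.0236·0.69717/0.098863] = -3.0767 m/s.
|v| = 3.0767 m/s = 3076.7 mm/s.

3080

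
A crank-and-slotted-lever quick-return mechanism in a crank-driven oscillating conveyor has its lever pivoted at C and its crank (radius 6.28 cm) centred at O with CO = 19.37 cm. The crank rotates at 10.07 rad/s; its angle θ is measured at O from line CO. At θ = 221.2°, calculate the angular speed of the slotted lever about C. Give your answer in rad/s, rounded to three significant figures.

2.26

ω = 10.07 rad/s
Crank pin A relative to C: A = (d + r cosθ, r sinθ); lever angle φ = atan2(r sinθ, d + r cosθ).
Differentiating tanφ: φ̇ = rω(d cosθ + r)/(d² + r² + 2dr cosθ).
d² + r² + 2dr cosθ = |CA|² = 0.0231582 m²;  d cosθ + r = -0.082943 m.
|ω_lever| = |0.0628·10.07·-0.082943| / 0.0231582 = 2.265 rad/s.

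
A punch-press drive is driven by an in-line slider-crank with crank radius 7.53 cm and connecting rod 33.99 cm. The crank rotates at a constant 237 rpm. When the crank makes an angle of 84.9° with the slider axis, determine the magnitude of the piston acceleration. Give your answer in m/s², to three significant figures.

ω = 2π·237/60 = 24.82 rad/s
x(θ) = r cosθ + √(L² − r² sin²θ); with ω constant, a = ω²·d²x/dθ².
d²x/dθ² = −r cosθ − r²(cos2θ)/√u − r⁴ sin²2θ/(4u^{3/2}),  u = L² − r² sin²θ = 0.109907 m².
Substituting r = 0.0753 m, L = 0.3399 m, θ = 84.9°: d²x/dθ² = +0.010132 m.
a = ω²·d²x/dθ² = (24.82)²·(+0.010132) = +6.2411 m/s²;  |a| = 6.2411 m/s².

6.24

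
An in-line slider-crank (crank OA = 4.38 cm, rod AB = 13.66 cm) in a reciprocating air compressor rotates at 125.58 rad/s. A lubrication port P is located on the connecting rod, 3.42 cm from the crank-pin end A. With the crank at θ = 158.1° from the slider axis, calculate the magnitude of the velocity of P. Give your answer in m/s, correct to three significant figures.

ω = 125.6 rad/s.  Crank-pin speed |V_A| = rω = 5.5004 m/s, perpendicular to OA.
Rod angle: sinφ = −(r/L) sinθ ⇒ φ = -6.869°; ω_rod = −rω cosθ/√(L²−r²sin²θ) = +37.631 rad/s.
V_P = V_A + ω_rod × AP, with AP = 0.0342 m along the rod.
Components: V_Px = −rω sinθ − a·ω_rod·sinφ = -1.8977 m/s;  V_Py = rω cosθ + a·ω_rod·cosφ = -3.8257 m/s.
|V_P| = √(V_Px² + V_Py²) = 4.2705 m/s.

4.27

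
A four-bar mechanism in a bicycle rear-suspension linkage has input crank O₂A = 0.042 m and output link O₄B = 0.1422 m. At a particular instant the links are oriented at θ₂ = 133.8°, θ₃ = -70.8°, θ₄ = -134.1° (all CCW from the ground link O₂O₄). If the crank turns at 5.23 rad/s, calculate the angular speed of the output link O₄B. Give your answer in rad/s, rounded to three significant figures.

0.720

ω₂ = 5.23 rad/s
Differentiating the loop-closure r₂e^{iθ₂}+r₃e^{iθ₃}=r₁+r₄e^{iθ₄} gives r₂ω₂e^{iθ₂}+r₃ω₃e^{iθ₃}=r₄ω₄e^{iθ₄}.
Eliminating the other unknown: ω₄ = r₂ω₂ sin(θ₂−θ₃) / [r₄ sin(θ₄−θ₃)].
Numerator sine = -0.41628; denominator sine = -0.89337.
Result = 0.042·5.23·(-0.41628) / (0.1422·(-0.89337)) = +0.71979 rad/s; magnitude 0.71979 rad/s.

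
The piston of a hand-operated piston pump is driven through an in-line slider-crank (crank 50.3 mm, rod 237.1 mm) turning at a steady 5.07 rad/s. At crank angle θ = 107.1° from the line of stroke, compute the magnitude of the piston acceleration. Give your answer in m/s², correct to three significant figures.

0.611

ω = 5.07 rad/s
x(θ) = r cosθ + √(L² − r² sin²θ); with ω constant, a = ω²·d²x/dθ².
d²x/dθ² = −r cosθ − r²(cos2θ)/√u − r⁴ sin²2θ/(4u^{3/2}),  u = L² − r² sin²θ = 0.0539051 m².
Substituting r = 0.0503 m, L = 0.2371 m, θ = 107.1°: d²x/dθ² = +0.023763 m.
a = ω²·d²x/dθ² = (5.07)²·(+0.023763) = +0.61082 m/s²;  |a| = 0.61082 m/s².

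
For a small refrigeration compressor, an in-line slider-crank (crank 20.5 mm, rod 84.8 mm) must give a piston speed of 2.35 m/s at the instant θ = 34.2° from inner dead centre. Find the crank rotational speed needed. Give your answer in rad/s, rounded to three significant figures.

170

For an in-line slider-crank, |v_piston| = rω|sinθ|·[1 + r cosθ/√(L² − r² sin²θ)].
With r = 0.0205 m, L = 0.0848 m, θ = 34.2°: the bracketed kinematic factor |dx/dθ| = 0.013848 m.
ω = v/|dx/dθ| = 2.35/0.013848 = 169.7 rad/s.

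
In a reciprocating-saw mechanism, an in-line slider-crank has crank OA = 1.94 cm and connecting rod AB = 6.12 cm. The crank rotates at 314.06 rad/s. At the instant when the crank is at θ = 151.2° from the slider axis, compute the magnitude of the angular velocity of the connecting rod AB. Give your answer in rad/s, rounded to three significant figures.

88.3

ω = 314.1 rad/s
The rod makes angle φ with the slider axis where L sinφ = r sinθ; differentiating, L cosφ·φ̇ = r ω cosθ.
L cosφ = √(L² − r² sin²θ) = 0.060482 m.
|ω_rod| = r ω |cosθ| / √(L² − r² sin²θ) = 0.0194·314.1·0.87631/0.060482 = 88.276 rad/s.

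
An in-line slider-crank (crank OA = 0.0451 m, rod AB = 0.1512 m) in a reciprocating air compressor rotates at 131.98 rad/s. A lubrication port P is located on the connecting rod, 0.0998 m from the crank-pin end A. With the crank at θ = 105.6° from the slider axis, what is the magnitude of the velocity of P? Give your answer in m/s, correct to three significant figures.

ω = 132 rad/s.  Crank-pin speed |V_A| = rω = 5.9523 m/s, perpendicular to OA.
Rod angle: sinφ = −(r/L) sinθ ⇒ φ = -16.696°; ω_rod = −rω cosθ/√(L²−r²sin²θ) = +11.053 rad/s.
V_P = V_A + ω_rod × AP, with AP = 0.0998 m along the rod.
Components: V_Px = −rω sinθ − a·ω_rod·sinφ = -5.4161 m/s;  V_Py = rω cosθ + a·ω_rod·cosφ = -0.54415 m/s.
|V_P| = √(V_Px² + V_Py²) = 5.4434 m/s.

5.44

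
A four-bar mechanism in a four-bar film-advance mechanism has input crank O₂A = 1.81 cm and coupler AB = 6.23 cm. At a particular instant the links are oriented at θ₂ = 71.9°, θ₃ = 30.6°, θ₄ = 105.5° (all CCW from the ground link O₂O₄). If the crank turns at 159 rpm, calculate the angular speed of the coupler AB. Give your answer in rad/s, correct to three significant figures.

ω₂ = 16.65 rad/s (from 159 rpm).
Differentiating the loop-closure r₂e^{iθ₂}+r₃e^{iθ₃}=r₁+r₄e^{iθ₄} gives r₂ω₂e^{iθ₂}+r₃ω₃e^{iθ₃}=r₄ω₄e^{iθ₄}.
Eliminating the other unknown: ω₃ = r₂ω₂ sin(θ₄−θ₂) / [r₃ sin(θ₃−θ₄)].
Numerator sine = +0.55339; denominator sine = -0.96547.
Result = 0.0181·16.65·(+0.55339) / (0.0623·(-0.96547)) = -2.7727 rad/s; magnitude 2.7727 rad/s.

2.77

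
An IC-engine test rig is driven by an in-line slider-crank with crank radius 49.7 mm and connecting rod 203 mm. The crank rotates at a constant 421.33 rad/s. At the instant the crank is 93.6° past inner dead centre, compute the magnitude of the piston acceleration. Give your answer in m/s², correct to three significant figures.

2760

ω = 421.3 rad/s
x(θ) = r cosθ + √(L² − r² sin²θ); with ω constant, a = ω²·d²x/dθ².
d²x/dθ² = −r cosθ − r²(cos2θ)/√u − r⁴ sin²2θ/(4u^{3/2}),  u = L² − r² sin²θ = 0.0387486 m².
Substituting r = 0.0497 m, L = 0.203 m, θ = 93.6°: d²x/dθ² = +0.015567 m.
a = ω²·d²x/dθ² = (421.3)²·(+0.015567) = +2763.4 m/s²;  |a| = 2763.4 m/s².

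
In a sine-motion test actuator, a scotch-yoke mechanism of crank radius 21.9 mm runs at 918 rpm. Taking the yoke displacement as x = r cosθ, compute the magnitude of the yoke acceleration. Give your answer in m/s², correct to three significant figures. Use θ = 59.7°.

ω = 96.13 rad/s (from 918 rpm).
x = r cosθ ⇒ ẍ = −rω² cosθ (ω constant).
|a| = rω²|cosθ| = 0.0219·(96.13)²·|cos 59.7°| = 102.11 m/s².

102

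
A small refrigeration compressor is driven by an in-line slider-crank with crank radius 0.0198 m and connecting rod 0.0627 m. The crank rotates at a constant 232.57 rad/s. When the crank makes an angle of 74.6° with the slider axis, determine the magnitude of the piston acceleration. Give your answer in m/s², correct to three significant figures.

ω = 232.6 rad/s
x(θ) = r cosθ + √(L² − r² sin²θ); with ω constant, a = ω²·d²x/dθ².
d²x/dθ² = −r cosθ − r²(cos2θ)/√u − r⁴ sin²2θ/(4u^{3/2}),  u = L² − r² sin²θ = 0.0035669 m².
Substituting r = 0.0198 m, L = 0.0627 m, θ = 74.6°: d²x/dθ² = +0.00033313 m.
a = ω²·d²x/dθ² = (232.6)²·(+0.00033313) = +18.018 m/s²;  |a| = 18.018 m/s².

18.0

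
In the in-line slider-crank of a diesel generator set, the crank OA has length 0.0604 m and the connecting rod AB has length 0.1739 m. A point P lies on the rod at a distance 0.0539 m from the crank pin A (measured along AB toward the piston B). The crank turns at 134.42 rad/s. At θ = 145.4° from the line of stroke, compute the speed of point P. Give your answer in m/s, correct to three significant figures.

6.23

ω = 134.4 rad/s.  Crank-pin speed |V_A| = rω = 8.119 m/s, perpendicular to OA.
Rod angle: sinφ = −(r/L) sinθ ⇒ φ = -11.375°; ω_rod = −rω cosθ/√(L²−r²sin²θ) = +39.2 rad/s.
V_P = V_A + ω_rod × AP, with AP = 0.0539 m along the rod.
Components: V_Px = −rω sinθ − a·ω_rod·sinφ = -4.1936 m/s;  V_Py = rω cosθ + a·ω_rod·cosφ = -4.6116 m/s.
|V_P| = √(V_Px² + V_Py²) = 6.2332 m/s.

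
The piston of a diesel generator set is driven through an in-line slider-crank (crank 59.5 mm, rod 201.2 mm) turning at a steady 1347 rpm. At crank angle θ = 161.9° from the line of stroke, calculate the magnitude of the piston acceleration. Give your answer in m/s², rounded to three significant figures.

839

ω = 2π·1347/60 = 141.1 rad/s
x(θ) = r cosθ + √(L² − r² sin²θ); with ω constant, a = ω²·d²x/dθ².
d²x/dθ² = −r cosθ − r²(cos2θ)/√u − r⁴ sin²2θ/(4u^{3/2}),  u = L² − r² sin²θ = 0.0401397 m².
Substituting r = 0.0595 m, L = 0.2012 m, θ = 161.9°: d²x/dθ² = +0.04216 m.
a = ω²·d²x/dθ² = (141.1)²·(+0.04216) = +838.88 m/s²;  |a| = 838.88 m/s².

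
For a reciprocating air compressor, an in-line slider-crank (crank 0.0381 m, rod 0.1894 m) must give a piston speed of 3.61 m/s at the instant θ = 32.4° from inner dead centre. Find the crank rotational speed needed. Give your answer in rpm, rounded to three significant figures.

For an in-line slider-crank, |v_piston| = rω|sinθ|·[1 + r cosθ/√(L² − r² sin²θ)].
With r = 0.0381 m, L = 0.1894 m, θ = 32.4°: the bracketed kinematic factor |dx/dθ| = 0.023903 m.
ω = v/|dx/dθ| = 3.61/0.023903 = 151.03 rad/s.
N = 60ω/(2π) = 1442.2 rpm.

1440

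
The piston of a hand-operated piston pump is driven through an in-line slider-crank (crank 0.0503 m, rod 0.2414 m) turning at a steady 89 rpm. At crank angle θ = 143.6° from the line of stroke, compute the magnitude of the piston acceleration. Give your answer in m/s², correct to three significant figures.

ω = 2π·89/60 = 9.32 rad/s
x(θ) = r cosθ + √(L² − r² sin²θ); with ω constant, a = ω²·d²x/dθ².
d²x/dθ² = −r cosθ − r²(cos2θ)/√u − r⁴ sin²2θ/(4u^{3/2}),  u = L² − r² sin²θ = 0.057383 m².
Substituting r = 0.0503 m, L = 0.2414 m, θ = 143.6°: d²x/dθ² = +0.037257 m.
a = ω²·d²x/dθ² = (9.32)²·(+0.037257) = +3.2362 m/s²;  |a| = 3.2362 m/s².

3.24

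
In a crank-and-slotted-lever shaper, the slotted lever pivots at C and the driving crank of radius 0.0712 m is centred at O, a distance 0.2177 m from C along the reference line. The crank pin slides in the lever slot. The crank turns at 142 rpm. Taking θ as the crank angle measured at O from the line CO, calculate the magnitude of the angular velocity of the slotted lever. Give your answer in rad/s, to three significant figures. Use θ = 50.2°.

3.08

ω = 14.87 rad/s (from 142 rpm).
Crank pin A relative to C: A = (d + r cosθ, r sinθ); lever angle φ = atan2(r sinθ, d + r cosθ).
Differentiating tanφ: φ̇ = rω(d cosθ + r)/(d² + r² + 2dr cosθ).
d² + r² + 2dr cosθ = |CA|² = 0.0723064 m²;  d cosθ + r = +0.21055 m.
|ω_lever| = |0.0712·14.87·+0.21055| / 0.0723064 = 3.083 rad/s.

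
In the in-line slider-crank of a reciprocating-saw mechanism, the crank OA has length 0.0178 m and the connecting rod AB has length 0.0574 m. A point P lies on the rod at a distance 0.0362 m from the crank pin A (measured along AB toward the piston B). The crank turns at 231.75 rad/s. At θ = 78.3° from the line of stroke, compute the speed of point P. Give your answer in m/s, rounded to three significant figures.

4.22

ω = 231.8 rad/s.  Crank-pin speed |V_A| = rω = 4.1251 m/s, perpendicular to OA.
Rod angle: sinφ = −(r/L) sinθ ⇒ φ = -17.678°; ω_rod = −rω cosθ/√(L²−r²sin²θ) = -15.296 rad/s.
V_P = V_A + ω_rod × AP, with AP = 0.0362 m along the rod.
Components: V_Px = −rω sinθ − a·ω_rod·sinφ = -4.2076 m/s;  V_Py = rω cosθ + a·ω_rod·cosφ = +0.30896 m/s.
|V_P| = √(V_Px² + V_Py²) = 4.2189 m/s.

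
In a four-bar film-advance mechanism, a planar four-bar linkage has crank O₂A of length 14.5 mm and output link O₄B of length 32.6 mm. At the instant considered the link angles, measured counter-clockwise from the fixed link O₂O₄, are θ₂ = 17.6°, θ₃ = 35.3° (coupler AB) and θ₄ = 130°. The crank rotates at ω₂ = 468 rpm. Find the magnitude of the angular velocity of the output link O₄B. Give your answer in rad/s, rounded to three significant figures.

6.65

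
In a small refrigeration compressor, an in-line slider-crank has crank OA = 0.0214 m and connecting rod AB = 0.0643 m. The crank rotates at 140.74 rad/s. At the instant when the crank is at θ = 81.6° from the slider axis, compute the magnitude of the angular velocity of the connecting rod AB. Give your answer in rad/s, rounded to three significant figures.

7.25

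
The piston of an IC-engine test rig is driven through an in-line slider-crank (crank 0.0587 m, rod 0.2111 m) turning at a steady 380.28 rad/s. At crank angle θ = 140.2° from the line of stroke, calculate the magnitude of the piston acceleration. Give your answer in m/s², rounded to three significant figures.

ω = 380.3 rad/s
x(θ) = r cosθ + √(L² − r² sin²θ); with ω constant, a = ω²·d²x/dθ².
d²x/dθ² = −r cosθ − r²(cos2θ)/√u − r⁴ sin²2θ/(4u^{3/2}),  u = L² − r² sin²θ = 0.0431514 m².
Substituting r = 0.0587 m, L = 0.2111 m, θ = 140.2°: d²x/dθ² = +0.041784 m.
a = ω²·d²x/dθ² = (380.3)²·(+0.041784) = +6042.4 m/s²;  |a| = 6042.4 m/s².

6040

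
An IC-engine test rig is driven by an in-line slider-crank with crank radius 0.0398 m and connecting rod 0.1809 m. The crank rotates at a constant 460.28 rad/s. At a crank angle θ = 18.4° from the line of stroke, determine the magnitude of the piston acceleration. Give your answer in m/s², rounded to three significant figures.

ω = 460.3 rad/s
x(θ) = r cosθ + √(L² − r² sin²θ); with ω constant, a = ω²·d²x/dθ².
d²x/dθ² = −r cosθ − r²(cos2θ)/√u − r⁴ sin²2θ/(4u^{3/2}),  u = L² − r² sin²θ = 0.032567 m².
Substituting r = 0.0398 m, L = 0.1809 m, θ = 18.4°: d²x/dθ² = -0.044832 m.
a = ω²·d²x/dθ² = (460.3)²·(-0.044832) = -9498 m/s²;  |a| = 9498 m/s².

9500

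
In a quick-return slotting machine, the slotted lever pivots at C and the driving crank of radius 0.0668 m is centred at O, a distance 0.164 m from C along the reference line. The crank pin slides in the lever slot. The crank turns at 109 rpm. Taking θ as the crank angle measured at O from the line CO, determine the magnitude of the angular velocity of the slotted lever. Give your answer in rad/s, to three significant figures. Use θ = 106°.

0.650

ω = 11.41 rad/s (from 109 rpm).
Crank pin A relative to C: A = (d + r cosθ, r sinθ); lever angle φ = atan2(r sinθ, d + r cosθ).
Differentiating tanφ: φ̇ = rω(d cosθ + r)/(d² + r² + 2dr cosθ).
d² + r² + 2dr cosθ = |CA|² = 0.0253189 m²;  d cosθ + r = +0.021595 m.
|ω_lever| = |0.0668·11.41·+0.021595| / 0.0253189 = 0.65035 rad/s.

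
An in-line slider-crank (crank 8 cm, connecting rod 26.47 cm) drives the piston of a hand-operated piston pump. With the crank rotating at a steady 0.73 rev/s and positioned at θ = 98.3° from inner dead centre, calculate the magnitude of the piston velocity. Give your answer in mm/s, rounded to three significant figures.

ω = 2π·0.73 = 4.587 rad/s
For an in-line slider-crank, x = r cosθ + √(L² − r² sin²θ), so v = −rω sinθ·[1 + r cosθ/√(L² − r² sin²θ)].
With r = 0.08 m, L = 0.2647 m, θ = 98.3°: √(L² − r² sin²θ) = 0.25259 m.
v = −0.08·4.587·0.98953·[1 + 0.08·-0.14436/0.25259] = -0.34649 m/s.
|v| = 0.34649 m/s = 346.49 mm/s.

346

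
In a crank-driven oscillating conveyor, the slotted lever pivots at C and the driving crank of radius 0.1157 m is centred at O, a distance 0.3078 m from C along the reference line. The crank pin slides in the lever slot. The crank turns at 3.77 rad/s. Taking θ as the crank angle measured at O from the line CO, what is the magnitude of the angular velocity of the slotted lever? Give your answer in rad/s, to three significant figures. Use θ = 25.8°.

0.995

ω = 3.77 rad/s
Crank pin A relative to C: A = (d + r cosθ, r sinθ); lever angle φ = atan2(r sinθ, d + r cosθ).
Differentiating tanφ: φ̇ = rω(d cosθ + r)/(d² + r² + 2dr cosθ).
d² + r² + 2dr cosθ = |CA|² = 0.172252 m²;  d cosθ + r = +0.39282 m.
|ω_lever| = |0.1157·3.77·+0.39282| / 0.172252 = 0.99472 rad/s.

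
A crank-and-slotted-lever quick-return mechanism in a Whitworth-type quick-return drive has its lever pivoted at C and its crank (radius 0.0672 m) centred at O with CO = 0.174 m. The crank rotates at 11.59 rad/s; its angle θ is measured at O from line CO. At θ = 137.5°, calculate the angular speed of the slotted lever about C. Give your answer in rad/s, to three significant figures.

2.71

ω = 11.59 rad/s
Crank pin A relative to C: A = (d + r cosθ, r sinθ); lever angle φ = atan2(r sinθ, d + r cosθ).
Differentiating tanφ: φ̇ = rω(d cosθ + r)/(d² + r² + 2dr cosθ).
d² + r² + 2dr cosθ = |CA|² = 0.0175502 m²;  d cosθ + r = -0.061086 m.
|ω_lever| = |0.0672·11.59·-0.061086| / 0.0175502 = 2.7109 rad/s.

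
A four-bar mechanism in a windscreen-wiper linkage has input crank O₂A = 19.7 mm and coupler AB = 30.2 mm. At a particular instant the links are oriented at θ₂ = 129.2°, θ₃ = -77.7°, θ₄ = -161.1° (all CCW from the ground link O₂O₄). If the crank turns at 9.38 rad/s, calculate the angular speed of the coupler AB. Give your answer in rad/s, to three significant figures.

5.78

ω₂ = 9.38 rad/s
Differentiating the loop-closure r₂e^{iθ₂}+r₃e^{iθ₃}=r₁+r₄e^{iθ₄} gives r₂ω₂e^{iθ₂}+r₃ω₃e^{iθ₃}=r₄ω₄e^{iθ₄}.
Eliminating the other unknown: ω₃ = r₂ω₂ sin(θ₄−θ₂) / [r₃ sin(θ₃−θ₄)].
Numerator sine = +0.93789; denominator sine = +0.99337.
Result = 0.0197·9.38·(+0.93789) / (0.0302·(+0.99337)) = +5.777 rad/s; magnitude 5.777 rad/s.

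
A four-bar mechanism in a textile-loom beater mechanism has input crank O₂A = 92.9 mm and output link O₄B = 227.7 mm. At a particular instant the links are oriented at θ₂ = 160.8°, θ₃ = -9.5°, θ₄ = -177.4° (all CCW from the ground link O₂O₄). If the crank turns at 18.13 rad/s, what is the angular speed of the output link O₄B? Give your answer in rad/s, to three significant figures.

ω₂ = 18.13 rad/s
Differentiating the loop-closure r₂e^{iθ₂}+r₃e^{iθ₃}=r₁+r₄e^{iθ₄} gives r₂ω₂e^{iθ₂}+r₃ω₃e^{iθ₃}=r₄ω₄e^{iθ₄}.
Eliminating the other unknown: ω₄ = r₂ω₂ sin(θ₂−θ₃) / [r₄ sin(θ₄−θ₃)].
Numerator sine = +0.16849; denominator sine = -0.20962.
Result = 0.0929·18.13·(+0.16849) / (0.2277·(-0.20962)) = -5.9456 rad/s; magnitude 5.9456 rad/s.

5.95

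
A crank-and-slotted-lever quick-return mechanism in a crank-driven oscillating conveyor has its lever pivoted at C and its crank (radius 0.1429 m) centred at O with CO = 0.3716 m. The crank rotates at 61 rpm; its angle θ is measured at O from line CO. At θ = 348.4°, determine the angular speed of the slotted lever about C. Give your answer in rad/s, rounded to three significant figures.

1.76

ω = 6.388 rad/s (from 61 rpm).
Crank pin A relative to C: A = (d + r cosθ, r sinθ); lever angle φ = atan2(r sinθ, d + r cosθ).
Differentiating tanφ: φ̇ = rω(d cosθ + r)/(d² + r² + 2dr cosθ).
d² + r² + 2dr cosθ = |CA|² = 0.262541 m²;  d cosθ + r = +0.50691 m.
|ω_lever| = |0.1429·6.388·+0.50691| / 0.262541 = 1.7625 rad/s.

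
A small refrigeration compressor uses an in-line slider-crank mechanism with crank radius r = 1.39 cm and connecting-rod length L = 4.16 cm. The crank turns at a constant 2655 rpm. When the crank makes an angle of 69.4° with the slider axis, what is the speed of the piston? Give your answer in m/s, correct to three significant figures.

ω = 2π·2655/60 = 278 rad/s
For an in-line slider-crank, x = r cosθ + √(L² − r² sin²θ), so v = −rω sinθ·[1 + r cosθ/√(L² − r² sin²θ)].
With r = 0.0139 m, L = 0.0416 m, θ = 69.4°: √(L² − r² sin²θ) = 0.039513 m.
v = −0.0139·278·0.93606·[1 + 0.0139·0.35184/0.039513] = -4.0653 m/s.
|v| = 4.0653 m/s.

4.07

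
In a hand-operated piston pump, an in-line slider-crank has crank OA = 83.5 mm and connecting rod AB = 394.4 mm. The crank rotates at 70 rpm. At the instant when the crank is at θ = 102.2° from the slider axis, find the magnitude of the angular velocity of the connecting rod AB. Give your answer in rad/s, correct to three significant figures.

0.335

ω = 7.33 rad/s (converted from 70 rpm).
The rod makes angle φ with the slider axis where L sinφ = r sinθ; differentiating, L cosφ·φ̇ = r ω cosθ.
L cosφ = √(L² − r² sin²θ) = 0.38586 m.
|ω_rod| = r ω |cosθ| / √(L² − r² sin²θ) = 0.0835·7.33·0.21132/0.38586 = 0.33522 rad/s.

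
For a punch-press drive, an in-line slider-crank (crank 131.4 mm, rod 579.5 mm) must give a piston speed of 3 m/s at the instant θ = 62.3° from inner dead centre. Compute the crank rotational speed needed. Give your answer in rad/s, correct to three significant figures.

For an in-line slider-crank, |v_piston| = rω|sinθ|·[1 + r cosθ/√(L² − r² sin²θ)].
With r = 0.1314 m, L = 0.5795 m, θ = 62.3°: the bracketed kinematic factor |dx/dθ| = 0.12886 m.
ω = v/|dx/dθ| = 3/0.12886 = 23.281 rad/s.

23.3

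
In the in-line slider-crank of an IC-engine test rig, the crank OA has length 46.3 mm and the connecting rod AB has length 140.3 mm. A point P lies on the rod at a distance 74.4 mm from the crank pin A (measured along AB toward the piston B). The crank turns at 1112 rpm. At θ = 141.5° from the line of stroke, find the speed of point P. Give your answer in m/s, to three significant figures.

ω = 116.4 rad/s.  Crank-pin speed |V_A| = rω = 5.3916 m/s, perpendicular to OA.
Rod angle: sinφ = −(r/L) sinθ ⇒ φ = -11.855°; ω_rod = −rω cosθ/√(L²−r²sin²θ) = +30.73 rad/s.
V_P = V_A + ω_rod × AP, with AP = 0.0744 m along the rod.
Components: V_Px = −rω sinθ − a·ω_rod·sinφ = -2.8866 m/s;  V_Py = rω cosθ + a·ω_rod·cosφ = -1.9819 m/s.
|V_P| = √(V_Px² + V_Py²) = 3.5015 m/s.

3.50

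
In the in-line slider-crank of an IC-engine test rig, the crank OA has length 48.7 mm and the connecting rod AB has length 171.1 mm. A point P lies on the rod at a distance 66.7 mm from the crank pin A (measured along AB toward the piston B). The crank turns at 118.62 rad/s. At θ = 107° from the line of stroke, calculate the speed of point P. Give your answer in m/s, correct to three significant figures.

5.44

ω = 118.6 rad/s.  Crank-pin speed |V_A| = rω = 5.7768 m/s, perpendicular to OA.
Rod angle: sinφ = −(r/L) sinθ ⇒ φ = -15.795°; ω_rod = −rω cosθ/√(L²−r²sin²θ) = +10.259 rad/s.
V_P = V_A + ω_rod × AP, with AP = 0.0667 m along the rod.
Components: V_Px = −rω sinθ − a·ω_rod·sinφ = -5.3381 m/s;  V_Py = rω cosθ + a·ω_rod·cosφ = -1.0306 m/s.
|V_P| = √(V_Px² + V_Py²) = 5.4367 m/s.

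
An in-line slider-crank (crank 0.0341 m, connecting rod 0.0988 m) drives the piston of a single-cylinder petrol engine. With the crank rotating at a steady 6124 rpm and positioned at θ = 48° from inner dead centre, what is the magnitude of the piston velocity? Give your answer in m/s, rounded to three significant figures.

ω = 2π·6124/60 = 641.3 rad/s
For an in-line slider-crank, x = r cosθ + √(L² − r² sin²θ), so v = −rω sinθ·[1 + r cosθ/√(L² − r² sin²θ)].
With r = 0.0341 m, L = 0.0988 m, θ = 48°: √(L² − r² sin²θ) = 0.095495 m.
v = −0.0341·641.3·0.74314·[1 + 0.0341·0.66913/0.095495] = -20.135 m/s.
|v| = 20.135 m/s.

20.1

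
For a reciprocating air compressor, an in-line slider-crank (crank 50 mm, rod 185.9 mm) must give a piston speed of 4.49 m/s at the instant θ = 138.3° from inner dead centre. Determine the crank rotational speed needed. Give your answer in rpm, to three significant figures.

For an in-line slider-crank, |v_piston| = rω|sinθ|·[1 + r cosθ/√(L² − r² sin²θ)].
With r = 0.05 m, L = 0.1859 m, θ = 138.3°: the bracketed kinematic factor |dx/dθ| = 0.026472 m.
ω = v/|dx/dθ| = 4.49/0.026472 = 169.61 rad/s.
N = 60ω/(2π) = 1619.7 rpm.

1620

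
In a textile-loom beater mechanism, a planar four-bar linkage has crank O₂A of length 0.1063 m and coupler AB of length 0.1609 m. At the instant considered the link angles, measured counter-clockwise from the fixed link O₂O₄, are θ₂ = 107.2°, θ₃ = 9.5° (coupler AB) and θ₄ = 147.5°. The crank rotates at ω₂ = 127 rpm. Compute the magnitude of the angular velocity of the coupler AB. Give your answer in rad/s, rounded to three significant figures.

8.49

ω₂ = 13.3 rad/s (from 127 rpm).
Differentiating the loop-closure r₂e^{iθ₂}+r₃e^{iθ₃}=r₁+r₄e^{iθ₄} gives r₂ω₂e^{iθ₂}+r₃ω₃e^{iθ₃}=r₄ω₄e^{iθ₄}.
Eliminating the other unknown: ω₃ = r₂ω₂ sin(θ₄−θ₂) / [r₃ sin(θ₃−θ₄)].
Numerator sine = +0.64679; denominator sine = -0.66913.
Result = 0.1063·13.3·(+0.64679) / (0.1609·(-0.66913)) = -8.493 rad/s; magnitude 8.493 rad/s.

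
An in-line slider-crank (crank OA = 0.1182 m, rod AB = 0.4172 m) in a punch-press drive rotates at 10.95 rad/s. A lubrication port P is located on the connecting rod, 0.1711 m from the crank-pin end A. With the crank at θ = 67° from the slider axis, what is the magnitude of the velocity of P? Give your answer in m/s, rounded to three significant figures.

ω = 10.95 rad/s.  Crank-pin speed |V_A| = rω = 1.2943 m/s, perpendicular to OA.
Rod angle: sinφ = −(r/L) sinθ ⇒ φ = -15.117°; ω_rod = −rω cosθ/√(L²−r²sin²θ) = -1.2556 rad/s.
V_P = V_A + ω_rod × AP, with AP = 0.1711 m along the rod.
Components: V_Px = −rω sinθ − a·ω_rod·sinφ = -1.2474 m/s;  V_Py = rω cosθ + a·ω_rod·cosφ = +0.29832 m/s.
|V_P| = √(V_Px² + V_Py²) = 1.2826 m/s.

1.28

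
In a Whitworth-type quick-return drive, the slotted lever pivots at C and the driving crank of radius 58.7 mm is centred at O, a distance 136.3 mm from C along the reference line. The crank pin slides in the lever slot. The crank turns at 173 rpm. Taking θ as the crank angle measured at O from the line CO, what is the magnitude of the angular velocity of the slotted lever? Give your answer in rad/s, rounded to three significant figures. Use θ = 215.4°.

6.21

ω = 18.12 rad/s (from 173 rpm).
Crank pin A relative to C: A = (d + r cosθ, r sinθ); lever angle φ = atan2(r sinθ, d + r cosθ).
Differentiating tanφ: φ̇ = rω(d cosθ + r)/(d² + r² + 2dr cosθ).
d² + r² + 2dr cosθ = |CA|² = 0.00898001 m²;  d cosθ + r = -0.052402 m.
|ω_lever| = |0.0587·18.12·-0.052402| / 0.00898001 = 6.2056 rad/s.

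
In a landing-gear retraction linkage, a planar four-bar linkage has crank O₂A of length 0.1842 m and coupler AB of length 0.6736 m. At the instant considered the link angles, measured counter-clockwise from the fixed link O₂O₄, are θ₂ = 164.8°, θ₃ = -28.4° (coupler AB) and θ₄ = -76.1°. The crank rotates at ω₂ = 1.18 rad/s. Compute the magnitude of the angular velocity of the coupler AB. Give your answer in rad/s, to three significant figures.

0.381

ω₂ = 1.18 rad/s
Differentiating the loop-closure r₂e^{iθ₂}+r₃e^{iθ₃}=r₁+r₄e^{iθ₄} gives r₂ω₂e^{iθ₂}+r₃ω₃e^{iθ₃}=r₄ω₄e^{iθ₄}.
Eliminating the other unknown: ω₃ = r₂ω₂ sin(θ₄−θ₂) / [r₃ sin(θ₃−θ₄)].
Numerator sine = +0.87377; denominator sine = +0.73963.
Result = 0.1842·1.18·(+0.87377) / (0.6736·(+0.73963)) = +0.3812 rad/s; magnitude 0.3812 rad/s.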